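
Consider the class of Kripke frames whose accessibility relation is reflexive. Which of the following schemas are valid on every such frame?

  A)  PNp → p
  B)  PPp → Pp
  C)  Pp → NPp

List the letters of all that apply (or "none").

none

A reflexive relation is serial.
(A) PNp → p (the dual of axiom B) characterises the symmetric frames. Such an R need not be symmetric — not valid.
(B) the dual of axiom 4: valid iff R is transitive. Such an R need not be transitive — not valid.
(C) Pp → NPp is axiom 5; it is valid on a frame exactly when R is euclidean. Such an R need not be euclidean, so not valid.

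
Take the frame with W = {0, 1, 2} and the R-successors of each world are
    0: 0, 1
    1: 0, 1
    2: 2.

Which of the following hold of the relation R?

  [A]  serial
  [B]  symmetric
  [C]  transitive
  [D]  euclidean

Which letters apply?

(A) serial: every world has an R-successor.
(B) symmetric: every R-edge is matched by its reverse.
(C) transitive: R is closed under composition.
(D) euclidean: any two R-successors of the same world are R-related.

A, B, C, D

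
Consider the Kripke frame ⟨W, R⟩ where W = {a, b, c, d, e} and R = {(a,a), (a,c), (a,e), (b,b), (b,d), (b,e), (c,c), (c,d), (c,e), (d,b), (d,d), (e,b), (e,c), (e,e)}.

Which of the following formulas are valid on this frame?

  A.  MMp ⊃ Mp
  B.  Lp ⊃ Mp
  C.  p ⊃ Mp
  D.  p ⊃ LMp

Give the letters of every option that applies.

R is reflexive: each world relates to itself.
R is not symmetric: a R c but not c R a.
R is not transitive: a R c and c R d but not a R d.
R is serial: every world has an R-successor.
(A) MMp ⊃ Mp is the dual of axiom 4, which corresponds to transitivity. R is not transitive — not valid.
(B) Lp ⊃ Mp is axiom D, which corresponds to seriality. R is serial — valid.
(C) the dual of axiom T: valid iff R is reflexive. R is reflexive — valid.
(D) axiom B: valid iff R is symmetric. R is not symmetric — not valid.

B, C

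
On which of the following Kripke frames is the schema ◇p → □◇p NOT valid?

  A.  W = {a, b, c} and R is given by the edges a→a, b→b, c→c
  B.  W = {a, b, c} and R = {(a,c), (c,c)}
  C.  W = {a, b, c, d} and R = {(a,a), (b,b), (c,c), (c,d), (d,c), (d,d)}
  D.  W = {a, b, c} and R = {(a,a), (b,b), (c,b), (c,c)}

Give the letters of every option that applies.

D

The schema ◇p → □◇p is axiom 5; it is valid on a frame iff R is euclidean.
(A) R is euclidean (any two R-successors of the same world are R-related), so the schema is valid here.
(B) R is euclidean (any two R-successors of the same world are R-related), so the schema is valid here.
(C) R is euclidean (any two R-successors of the same world are R-related), so the schema is valid here.
(D) R is not euclidean (c R b and c R c but not b R c), so the schema fails here.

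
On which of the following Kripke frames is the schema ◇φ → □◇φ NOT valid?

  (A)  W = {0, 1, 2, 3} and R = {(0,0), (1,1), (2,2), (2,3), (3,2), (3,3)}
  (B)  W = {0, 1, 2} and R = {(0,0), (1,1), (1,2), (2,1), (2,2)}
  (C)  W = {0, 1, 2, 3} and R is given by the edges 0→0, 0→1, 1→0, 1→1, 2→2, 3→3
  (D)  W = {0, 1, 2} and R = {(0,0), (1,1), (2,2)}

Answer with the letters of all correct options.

The schema ◇φ → □◇φ is axiom 5; it is valid on a frame iff R is euclidean.
(A) R is euclidean (any two R-successors of the same world are R-related), so the schema is valid here.
(B) R is euclidean (any two R-successors of the same world are R-related), so the schema is valid here.
(C) R is euclidean (any two R-successors of the same world are R-related), so the schema is valid here.
(D) R is euclidean (any two R-successors of the same world are R-related), so the schema is valid here.

none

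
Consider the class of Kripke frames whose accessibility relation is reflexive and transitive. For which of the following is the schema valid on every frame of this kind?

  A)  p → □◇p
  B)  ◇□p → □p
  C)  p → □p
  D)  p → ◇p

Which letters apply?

D

Reflexive relations are serial.
(A) p → □◇p is axiom B, which corresponds to symmetry. Such an R need not be symmetric — not valid.
(B) the dual of axiom 5: valid iff R is euclidean. Such an R need not be euclidean — not valid.
(C) p → □p is equivalent to ◇p→p; it holds exactly when R ⊆ identity. Such an R need not be a subset of the identity — not valid.
(D) p → ◇p is the dual of axiom T; it is valid on a frame exactly when R is reflexive. Every such R is reflexive, so valid.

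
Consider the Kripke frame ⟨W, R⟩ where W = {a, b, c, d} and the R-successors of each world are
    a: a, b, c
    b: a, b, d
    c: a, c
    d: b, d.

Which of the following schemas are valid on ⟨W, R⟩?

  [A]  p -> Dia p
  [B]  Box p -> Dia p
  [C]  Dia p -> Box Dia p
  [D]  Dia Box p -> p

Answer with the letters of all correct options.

A, B, D

R is reflexive: each world relates to itself.
R is symmetric: every R-edge is matched by its reverse.
R is not euclidean: a R b and a R c but not b R c.
R is serial: every world has an R-successor.
(A) p -> Dia p is the dual of axiom T, which corresponds to reflexivity. R is reflexive — valid.
(B) Box p -> Dia p (axiom D) characterises the serial frames. R is serial — valid.
(C) Dia p -> Box Dia p is axiom 5; it is valid on a frame exactly when R is euclidean. R is not euclidean, so not valid.
(D) Dia Box p -> p is the dual of axiom B; it is valid on a frame exactly when R is symmetric. R is symmetric, so valid.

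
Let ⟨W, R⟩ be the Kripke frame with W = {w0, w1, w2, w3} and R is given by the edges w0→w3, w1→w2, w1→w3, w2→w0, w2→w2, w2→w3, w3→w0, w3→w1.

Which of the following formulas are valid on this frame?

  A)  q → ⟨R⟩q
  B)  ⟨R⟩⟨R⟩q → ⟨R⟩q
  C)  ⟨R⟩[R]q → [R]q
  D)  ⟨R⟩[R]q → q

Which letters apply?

none

R is not reflexive: not w0 R w0.
R is not symmetric: w1 R w2 but not w2 R w1.
R is not transitive: w0 R w3 and w3 R w0 but not w0 R w0.
R is not euclidean: w1 R w3 and w1 R w2 but not w3 R w2.
(A) q → ⟨R⟩q is the dual of axiom T; it is valid on a frame exactly when R is reflexive. R is not reflexive, so not valid.
(B) the dual of axiom 4: valid iff R is transitive. R is not transitive — not valid.
(C) ⟨R⟩[R]q → [R]q is the dual of axiom 5, which corresponds to the euclidean property. R is not euclidean — not valid.
(D) ⟨R⟩[R]q → q is the dual of axiom B; it is valid on a frame exactly when R is symmetric. R is not symmetric, so not valid.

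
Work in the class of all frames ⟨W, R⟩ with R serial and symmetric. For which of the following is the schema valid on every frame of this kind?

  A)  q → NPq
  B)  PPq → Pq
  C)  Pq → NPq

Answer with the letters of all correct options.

(A) axiom B: valid iff R is symmetric. Every such R is symmetric — valid.
(B) the dual of axiom 4: valid iff R is transitive. Such an R need not be transitive — not valid.
(C) Pq → NPq is axiom 5; it is valid on a frame exactly when R is euclidean. Such an R need not be euclidean, so not valid.

A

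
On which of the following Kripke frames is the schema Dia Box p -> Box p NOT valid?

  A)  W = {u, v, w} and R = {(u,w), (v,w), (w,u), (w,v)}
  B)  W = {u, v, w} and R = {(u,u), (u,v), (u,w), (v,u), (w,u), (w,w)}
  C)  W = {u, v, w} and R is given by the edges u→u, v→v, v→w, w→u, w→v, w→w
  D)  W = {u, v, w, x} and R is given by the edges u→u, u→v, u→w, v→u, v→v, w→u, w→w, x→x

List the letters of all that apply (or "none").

The schema Dia Box p -> Box p is the dual of axiom 5; it is valid on a frame iff R is euclidean.
(A) R is not euclidean (w R u and w R v but not u R v), so the schema fails here.
(B) R is not euclidean (u R v and u R w but not v R w), so the schema fails here.
(C) R is not euclidean (w R u and w R v but not u R v), so the schema fails here.
(D) R is not euclidean (u R v and u R w but not v R w), so the schema fails here.

A, B, C, D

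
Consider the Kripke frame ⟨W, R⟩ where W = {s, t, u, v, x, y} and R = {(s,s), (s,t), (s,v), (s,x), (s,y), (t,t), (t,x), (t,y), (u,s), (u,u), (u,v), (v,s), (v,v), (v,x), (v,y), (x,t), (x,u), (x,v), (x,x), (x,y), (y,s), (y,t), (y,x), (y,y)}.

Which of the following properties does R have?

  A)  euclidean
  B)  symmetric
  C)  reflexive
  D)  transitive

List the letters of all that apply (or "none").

(A) not euclidean: s R t and s R s but not t R s.
(B) not symmetric: s R t but not t R s.
(C) reflexive: each world relates to itself.
(D) not transitive: s R x and x R u but not s R u.

C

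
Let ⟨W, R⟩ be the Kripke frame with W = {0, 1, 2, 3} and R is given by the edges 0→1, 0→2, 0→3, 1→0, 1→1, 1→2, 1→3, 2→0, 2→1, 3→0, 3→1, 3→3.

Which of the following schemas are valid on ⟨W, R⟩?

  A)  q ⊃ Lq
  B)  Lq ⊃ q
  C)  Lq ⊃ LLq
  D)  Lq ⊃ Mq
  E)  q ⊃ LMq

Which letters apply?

D, E

R is not reflexive: not 0 R 0.
R is symmetric: every R-edge is matched by its reverse.
R is not transitive: 0 R 1 and 1 R 0 but not 0 R 0.
R is serial: every world has an R-successor.
R is not a subset of the identity: 0 R 1 with 0 ≠ 1.
(A) q ⊃ Lq is equivalent to ◇p→p; it holds exactly when R ⊆ identity. Here R ⊄ identity — not valid.
(B) Lq ⊃ q is axiom T; it is valid on a frame exactly when R is reflexive. R is not reflexive, so not valid.
(C) Lq ⊃ LLq (axiom 4) characterises the transitive frames. R is not transitive — not valid.
(D) Lq ⊃ Mq (axiom D) characterises the serial frames. R is serial — valid.
(E) q ⊃ LMq is axiom B, which corresponds to symmetry. R is symmetric — valid.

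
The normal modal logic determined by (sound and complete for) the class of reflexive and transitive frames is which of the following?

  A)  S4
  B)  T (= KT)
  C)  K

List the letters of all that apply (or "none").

A

(A) S4 is determined by exactly this class.
(B) T (= KT) is determined by the class of reflexive frames.
(C) K is determined by the class of arbitrary frames.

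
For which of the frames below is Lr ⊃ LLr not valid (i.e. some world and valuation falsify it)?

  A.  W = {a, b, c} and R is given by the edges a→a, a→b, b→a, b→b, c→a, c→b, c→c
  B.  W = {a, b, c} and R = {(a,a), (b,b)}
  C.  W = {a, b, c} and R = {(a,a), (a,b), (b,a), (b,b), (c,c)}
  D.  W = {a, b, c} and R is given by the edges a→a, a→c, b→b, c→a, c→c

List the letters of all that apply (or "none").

none

The schema Lr ⊃ LLr is axiom 4; it is valid on a frame iff R is transitive.
(A) R is transitive (R is closed under composition), so the schema is valid here.
(B) R is transitive (R is closed under composition), so the schema is valid here.
(C) R is transitive (R is closed under composition), so the schema is valid here.
(D) R is transitive (R is closed under composition), so the schema is valid here.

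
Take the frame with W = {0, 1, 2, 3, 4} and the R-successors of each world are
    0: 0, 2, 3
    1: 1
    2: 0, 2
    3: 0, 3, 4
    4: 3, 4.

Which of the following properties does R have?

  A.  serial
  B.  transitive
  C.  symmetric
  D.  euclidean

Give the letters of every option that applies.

(A) serial: every world has an R-successor.
(B) not transitive: 0 R 3 and 3 R 4 but not 0 R 4.
(C) symmetric: every R-edge is matched by its reverse.
(D) not euclidean: 0 R 2 and 0 R 3 but not 2 R 3.

A, C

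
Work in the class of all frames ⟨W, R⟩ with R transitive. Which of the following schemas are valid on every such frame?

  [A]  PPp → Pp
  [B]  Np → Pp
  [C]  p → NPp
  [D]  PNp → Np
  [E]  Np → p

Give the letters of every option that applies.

A

(A) PPp → Pp (the dual of axiom 4) characterises the transitive frames. Every such R is transitive — valid.
(B) axiom D: valid iff R is serial. Such an R need not be serial — not valid.
(C) p → NPp (axiom B) characterises the symmetric frames. Such an R need not be symmetric — not valid.
(D) PNp → Np is the dual of axiom 5, which corresponds to the euclidean property. Such an R need not be euclidean — not valid.
(E) Np → p is axiom T; it is valid on a frame exactly when R is reflexive. Such an R need not be reflexive, so not valid.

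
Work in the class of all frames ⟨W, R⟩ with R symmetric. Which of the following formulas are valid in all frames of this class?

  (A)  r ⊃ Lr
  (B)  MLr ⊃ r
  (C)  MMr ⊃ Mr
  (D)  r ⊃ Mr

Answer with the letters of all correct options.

(A) r ⊃ Lr is equivalent to ◇p→p; it holds exactly when R ⊆ identity. Such an R need not be a subset of the identity — not valid.
(B) the dual of axiom B: valid iff R is symmetric. Every such R is symmetric — valid.
(C) MMr ⊃ Mr is the dual of axiom 4, which corresponds to transitivity. Such an R need not be transitive — not valid.
(D) r ⊃ Mr is the dual of axiom T, which corresponds to reflexivity. Such an R need not be reflexive — not valid.

B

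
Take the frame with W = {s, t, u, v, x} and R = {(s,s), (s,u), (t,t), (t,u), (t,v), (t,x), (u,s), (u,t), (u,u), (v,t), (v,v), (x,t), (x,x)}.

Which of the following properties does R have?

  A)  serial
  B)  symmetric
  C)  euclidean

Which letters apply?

(A) serial: every world has an R-successor.
(B) symmetric: every R-edge is matched by its reverse.
(C) not euclidean: t R u and t R v but not u R v.

A, B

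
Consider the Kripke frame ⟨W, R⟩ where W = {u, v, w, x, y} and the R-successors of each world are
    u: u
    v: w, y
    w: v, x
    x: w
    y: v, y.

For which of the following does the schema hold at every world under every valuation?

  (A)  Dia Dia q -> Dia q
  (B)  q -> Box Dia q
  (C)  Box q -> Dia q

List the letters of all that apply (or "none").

R is symmetric: every R-edge is matched by its reverse.
R is not transitive: v R w and w R v but not v R v.
R is serial: every world has an R-successor.
(A) the dual of axiom 4: valid iff R is transitive. R is not transitive — not valid.
(B) q -> Box Dia q (axiom B) characterises the symmetric frames. R is symmetric — valid.
(C) axiom D: valid iff R is serial. R is serial — valid.

B, C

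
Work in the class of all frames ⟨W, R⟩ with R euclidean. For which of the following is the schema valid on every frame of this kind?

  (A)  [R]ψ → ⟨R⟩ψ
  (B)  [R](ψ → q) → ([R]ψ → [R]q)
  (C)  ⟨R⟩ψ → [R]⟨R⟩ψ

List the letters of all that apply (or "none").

(A) [R]ψ → ⟨R⟩ψ is axiom D; it is valid on a frame exactly when R is serial. Such an R need not be serial, so not valid.
(B) [R](ψ → q) → ([R]ψ → [R]q) is the K axiom; it holds on all frames — valid.
(C) ⟨R⟩ψ → [R]⟨R⟩ψ (axiom 5) characterises the euclidean frames. Every such R is euclidean — valid.

B, C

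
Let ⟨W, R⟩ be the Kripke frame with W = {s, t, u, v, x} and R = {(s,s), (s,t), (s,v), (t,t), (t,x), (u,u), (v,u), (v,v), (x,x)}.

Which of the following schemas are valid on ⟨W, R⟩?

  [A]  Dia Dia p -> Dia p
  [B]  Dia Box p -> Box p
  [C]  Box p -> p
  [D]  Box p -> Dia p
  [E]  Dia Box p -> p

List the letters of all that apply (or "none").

R is reflexive: each world relates to itself.
R is not symmetric: s R t but not t R s.
R is not transitive: s R t and t R x but not s R x.
R is not euclidean: s R t and s R s but not t R s.
R is serial: every world has an R-successor.
(A) Dia Dia p -> Dia p (the dual of axiom 4) characterises the transitive frames. R is not transitive — not valid.
(B) the dual of axiom 5: valid iff R is euclidean. R is not euclidean — not valid.
(C) Box p -> p is axiom T; it is valid on a frame exactly when R is reflexive. R is reflexive, so valid.
(D) Box p -> Dia p is axiom D; it is valid on a frame exactly when R is serial. R is serial, so valid.
(E) Dia Box p -> p is the dual of axiom B, which corresponds to symmetry. R is not symmetric — not valid.

C, D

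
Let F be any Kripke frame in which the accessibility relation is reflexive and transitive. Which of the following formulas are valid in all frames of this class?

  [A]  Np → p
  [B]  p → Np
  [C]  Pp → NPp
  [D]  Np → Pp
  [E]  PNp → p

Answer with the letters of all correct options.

A, D

Reflexive relations are serial.
(A) Np → p is axiom T, which corresponds to reflexivity. Every such R is reflexive — valid.
(B) p → Np is equivalent to ◇p→p; it holds exactly when R ⊆ identity. Such an R need not be a subset of the identity — not valid.
(C) Pp → NPp is axiom 5; it is valid on a frame exactly when R is euclidean. Such an R need not be euclidean, so not valid.
(D) axiom D: valid iff R is serial. Every such R is serial — valid.
(E) PNp → p (the dual of axiom B) characterises the symmetric frames. Such an R need not be symmetric — not valid.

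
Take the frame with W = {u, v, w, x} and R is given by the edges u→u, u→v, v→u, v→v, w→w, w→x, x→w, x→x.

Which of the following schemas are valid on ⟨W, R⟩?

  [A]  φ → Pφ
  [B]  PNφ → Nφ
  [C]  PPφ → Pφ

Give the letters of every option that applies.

A, B, C

R is reflexive: each world relates to itself.
R is transitive: R is closed under composition.
R is euclidean: any two R-successors of the same world are R-related.
(A) φ → Pφ (the dual of axiom T) characterises the reflexive frames. R is reflexive — valid.
(B) PNφ → Nφ is the dual of axiom 5, which corresponds to the euclidean property. R is euclidean — valid.
(C) PPφ → Pφ is the dual of axiom 4; it is valid on a frame exactly when R is transitive. R is transitive, so valid.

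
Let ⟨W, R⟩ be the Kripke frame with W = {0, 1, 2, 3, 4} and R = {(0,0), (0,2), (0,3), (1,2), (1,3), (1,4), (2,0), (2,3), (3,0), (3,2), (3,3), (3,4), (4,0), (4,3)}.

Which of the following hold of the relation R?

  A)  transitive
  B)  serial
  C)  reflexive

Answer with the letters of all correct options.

B

(A) not transitive: 0 R 3 and 3 R 4 but not 0 R 4.
(B) serial: every world has an R-successor.
(C) not reflexive: not 1 R 1.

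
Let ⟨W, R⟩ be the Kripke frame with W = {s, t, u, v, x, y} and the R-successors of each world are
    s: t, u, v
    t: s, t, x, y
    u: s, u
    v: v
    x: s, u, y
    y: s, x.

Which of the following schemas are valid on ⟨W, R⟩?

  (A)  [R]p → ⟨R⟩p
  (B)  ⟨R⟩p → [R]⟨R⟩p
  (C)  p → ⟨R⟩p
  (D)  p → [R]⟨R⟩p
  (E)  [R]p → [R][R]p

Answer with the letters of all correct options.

A

R is not reflexive: not s R s.
R is not symmetric: s R v but not v R s.
R is not transitive: s R t and t R s but not s R s.
R is not euclidean: s R t and s R u but not t R u.
R is serial: every world has an R-successor.
(A) [R]p → ⟨R⟩p is axiom D; it is valid on a frame exactly when R is serial. R is serial, so valid.
(B) ⟨R⟩p → [R]⟨R⟩p is axiom 5, which corresponds to the euclidean property. R is not euclidean — not valid.
(C) p → ⟨R⟩p (the dual of axiom T) characterises the reflexive frames. R is not reflexive — not valid.
(D) p → [R]⟨R⟩p is axiom B; it is valid on a frame exactly when R is symmetric. R is not symmetric, so not valid.
(E) [R]p → [R][R]p is axiom 4, which corresponds to transitivity. R is not transitive — not valid.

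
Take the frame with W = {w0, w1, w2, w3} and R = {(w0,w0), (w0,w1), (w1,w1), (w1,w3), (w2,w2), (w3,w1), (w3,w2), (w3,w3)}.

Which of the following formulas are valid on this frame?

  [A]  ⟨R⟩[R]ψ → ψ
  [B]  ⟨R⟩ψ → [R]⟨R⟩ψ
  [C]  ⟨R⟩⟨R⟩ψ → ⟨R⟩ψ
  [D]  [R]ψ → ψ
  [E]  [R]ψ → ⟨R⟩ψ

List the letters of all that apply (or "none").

R is reflexive: each world relates to itself.
R is not symmetric: w0 R w1 but not w1 R w0.
R is not transitive: w0 R w1 and w1 R w3 but not w0 R w3.
R is not euclidean: w0 R w1 and w0 R w0 but not w1 R w0.
R is serial: every world has an R-successor.
(A) ⟨R⟩[R]ψ → ψ is the dual of axiom B, which corresponds to symmetry. R is not symmetric — not valid.
(B) ⟨R⟩ψ → [R]⟨R⟩ψ is axiom 5, which corresponds to the euclidean property. R is not euclidean — not valid.
(C) ⟨R⟩⟨R⟩ψ → ⟨R⟩ψ is the dual of axiom 4; it is valid on a frame exactly when R is transitive. R is not transitive, so not valid.
(D) [R]ψ → ψ is axiom T; it is valid on a frame exactly when R is reflexive. R is reflexive, so valid.
(E) [R]ψ → ⟨R⟩ψ is axiom D, which corresponds to seriality. R is serial — valid.

D, E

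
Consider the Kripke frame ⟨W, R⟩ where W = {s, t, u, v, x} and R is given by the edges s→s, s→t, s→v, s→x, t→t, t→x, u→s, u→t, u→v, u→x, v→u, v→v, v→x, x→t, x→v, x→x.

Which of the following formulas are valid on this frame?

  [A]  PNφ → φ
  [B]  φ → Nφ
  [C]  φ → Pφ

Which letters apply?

R is not reflexive: not u R u.
R is not symmetric: s R t but not t R s.
R is not a subset of the identity: s R t with s ≠ t.
(A) PNφ → φ is the dual of axiom B, which corresponds to symmetry. R is not symmetric — not valid.
(B) φ → Nφ (equivalent to ◇p→p) corresponds to R being a subset of the identity. Here R ⊄ identity, so not valid.
(C) φ → Pφ (the dual of axiom T) characterises the reflexive frames. R is not reflexive — not valid.

none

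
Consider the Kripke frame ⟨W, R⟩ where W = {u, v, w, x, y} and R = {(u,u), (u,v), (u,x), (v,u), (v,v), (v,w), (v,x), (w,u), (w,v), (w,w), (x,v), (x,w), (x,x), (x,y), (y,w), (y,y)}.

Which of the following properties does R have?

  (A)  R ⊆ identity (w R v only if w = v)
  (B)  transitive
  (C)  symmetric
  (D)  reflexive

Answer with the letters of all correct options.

D

(A) not ⊆ identity: u R v with u ≠ v.
(B) not transitive: u R v and v R w but not u R w.
(C) not symmetric: u R x but not x R u.
(D) reflexive: each world relates to itself.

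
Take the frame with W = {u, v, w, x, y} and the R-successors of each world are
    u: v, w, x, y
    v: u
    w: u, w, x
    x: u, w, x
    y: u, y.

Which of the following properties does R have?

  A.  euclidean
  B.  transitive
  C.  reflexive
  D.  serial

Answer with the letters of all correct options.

D

(A) not euclidean: u R v and u R w but not v R w.
(B) not transitive: u R v and v R u but not u R u.
(C) not reflexive: not u R u.
(D) serial: every world has an R-successor.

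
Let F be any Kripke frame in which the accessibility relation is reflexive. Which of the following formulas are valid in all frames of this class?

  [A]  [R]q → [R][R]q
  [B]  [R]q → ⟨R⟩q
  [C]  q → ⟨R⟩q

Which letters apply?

A reflexive relation is serial.
(A) [R]q → [R][R]q is axiom 4; it is valid on a frame exactly when R is transitive. Such an R need not be transitive, so not valid.
(B) [R]q → ⟨R⟩q (axiom D) characterises the serial frames. Every such R is serial — valid.
(C) q → ⟨R⟩q is the dual of axiom T; it is valid on a frame exactly when R is reflexive. Every such R is reflexive, so valid.

B, C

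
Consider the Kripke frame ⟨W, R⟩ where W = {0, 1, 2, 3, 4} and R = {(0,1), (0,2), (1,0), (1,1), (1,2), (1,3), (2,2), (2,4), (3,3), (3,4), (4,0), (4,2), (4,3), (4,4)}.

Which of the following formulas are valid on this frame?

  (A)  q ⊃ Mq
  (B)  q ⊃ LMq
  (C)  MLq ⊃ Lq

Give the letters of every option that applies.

none

R is not reflexive: not 0 R 0.
R is not symmetric: 0 R 2 but not 2 R 0.
R is not euclidean: 0 R 2 and 0 R 1 but not 2 R 1.
(A) q ⊃ Mq is the dual of axiom T; it is valid on a frame exactly when R is reflexive. R is not reflexive, so not valid.
(B) q ⊃ LMq is axiom B, which corresponds to symmetry. R is not symmetric — not valid.
(C) MLq ⊃ Lq (the dual of axiom 5) characterises the euclidean frames. R is not euclidean — not valid.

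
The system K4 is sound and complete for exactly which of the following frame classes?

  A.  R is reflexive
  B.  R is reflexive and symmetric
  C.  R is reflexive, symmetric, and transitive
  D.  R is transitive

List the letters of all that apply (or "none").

(A) this class determines T (= KT), not K4.
(B) this class determines B (= KTB), not K4.
(C) this class determines S5, not K4.
(D) K4 is sound and complete for exactly this class.

D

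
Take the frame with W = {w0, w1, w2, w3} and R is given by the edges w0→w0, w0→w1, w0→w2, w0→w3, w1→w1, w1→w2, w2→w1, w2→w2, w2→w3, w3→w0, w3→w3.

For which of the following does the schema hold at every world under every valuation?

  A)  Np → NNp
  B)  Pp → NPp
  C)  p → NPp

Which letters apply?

none

R is not symmetric: w0 R w1 but not w1 R w0.
R is not transitive: w1 R w2 and w2 R w3 but not w1 R w3.
R is not euclidean: w0 R w1 and w0 R w0 but not w1 R w0.
(A) axiom 4: valid iff R is transitive. R is not transitive — not valid.
(B) Pp → NPp is axiom 5; it is valid on a frame exactly when R is euclidean. R is not euclidean, so not valid.
(C) p → NPp is axiom B, which corresponds to symmetry. R is not symmetric — not valid.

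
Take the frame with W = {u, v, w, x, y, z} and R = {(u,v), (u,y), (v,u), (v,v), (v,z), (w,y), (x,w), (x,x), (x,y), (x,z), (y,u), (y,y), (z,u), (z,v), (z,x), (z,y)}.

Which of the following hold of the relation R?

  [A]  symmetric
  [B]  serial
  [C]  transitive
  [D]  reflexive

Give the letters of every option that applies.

B

(A) not symmetric: w R y but not y R w.
(B) serial: every world has an R-successor.
(C) not transitive: u R v and v R u but not u R u.
(D) not reflexive: not u R u.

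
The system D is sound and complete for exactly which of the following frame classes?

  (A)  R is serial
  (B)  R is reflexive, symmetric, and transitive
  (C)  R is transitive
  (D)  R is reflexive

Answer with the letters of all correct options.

A

(A) D is sound and complete for exactly this class.
(B) this class determines S5, not D.
(C) this class determines K4, not D.
(D) this class determines T (= KT), not D.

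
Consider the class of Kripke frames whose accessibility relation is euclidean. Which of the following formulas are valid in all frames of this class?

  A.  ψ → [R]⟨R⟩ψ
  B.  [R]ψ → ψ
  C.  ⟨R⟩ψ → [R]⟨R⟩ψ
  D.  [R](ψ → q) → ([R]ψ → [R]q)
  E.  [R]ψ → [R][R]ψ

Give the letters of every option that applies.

(A) axiom B: valid iff R is symmetric. Such an R need not be symmetric — not valid.
(B) [R]ψ → ψ (axiom T) characterises the reflexive frames. Such an R need not be reflexive — not valid.
(C) ⟨R⟩ψ → [R]⟨R⟩ψ (axiom 5) characterises the euclidean frames. Every such R is euclidean — valid.
(D) [R](ψ → q) → ([R]ψ → [R]q) is axiom K, valid on every Kripke frame — valid.
(E) axiom 4: valid iff R is transitive. Such an R need not be transitive — not valid.

C, D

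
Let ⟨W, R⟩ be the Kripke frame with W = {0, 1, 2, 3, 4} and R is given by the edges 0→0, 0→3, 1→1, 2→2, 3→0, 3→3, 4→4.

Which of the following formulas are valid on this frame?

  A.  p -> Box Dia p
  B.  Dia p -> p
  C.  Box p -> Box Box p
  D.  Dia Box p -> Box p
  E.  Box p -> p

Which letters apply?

R is reflexive: each world relates to itself.
R is symmetric: every R-edge is matched by its reverse.
R is transitive: R is closed under composition.
R is euclidean: any two R-successors of the same world are R-related.
R is not a subset of the identity: 0 R 3 with 0 ≠ 3.
(A) p -> Box Dia p is axiom B; it is valid on a frame exactly when R is symmetric. R is symmetric, so valid.
(B) Dia p -> p is the converse of T; it holds exactly when R ⊆ identity. Here R ⊄ identity — not valid.
(C) Box p -> Box Box p is axiom 4; it is valid on a frame exactly when R is transitive. R is transitive, so valid.
(D) the dual of axiom 5: valid iff R is euclidean. R is euclidean — valid.
(E) Box p -> p is axiom T, which corresponds to reflexivity. R is reflexive — valid.

A, C, D, E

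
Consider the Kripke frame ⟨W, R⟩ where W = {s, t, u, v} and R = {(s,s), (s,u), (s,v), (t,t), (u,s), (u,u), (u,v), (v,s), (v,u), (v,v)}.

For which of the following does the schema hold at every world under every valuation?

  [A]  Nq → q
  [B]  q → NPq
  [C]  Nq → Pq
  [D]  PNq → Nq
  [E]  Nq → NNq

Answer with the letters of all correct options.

R is reflexive: each world relates to itself.
R is symmetric: every R-edge is matched by its reverse.
R is transitive: R is closed under composition.
R is euclidean: any two R-successors of the same world are R-related.
R is serial: every world has an R-successor.
(A) Nq → q is axiom T, which corresponds to reflexivity. R is reflexive — valid.
(B) q → NPq is axiom B; it is valid on a frame exactly when R is symmetric. R is symmetric, so valid.
(C) axiom D: valid iff R is serial. R is serial — valid.
(D) PNq → Nq (the dual of axiom 5) characterises the euclidean frames. R is euclidean — valid.
(E) Nq → NNq (axiom 4) characterises the transitive frames. R is transitive — valid.

A, B, C, D, E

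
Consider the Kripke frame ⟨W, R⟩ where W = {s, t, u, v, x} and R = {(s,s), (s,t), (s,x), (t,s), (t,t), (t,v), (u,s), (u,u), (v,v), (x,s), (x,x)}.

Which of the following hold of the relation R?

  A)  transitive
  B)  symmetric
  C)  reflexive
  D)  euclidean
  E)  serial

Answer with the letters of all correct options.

C, E

(A) not transitive: s R t and t R v but not s R v.
(B) not symmetric: t R v but not v R t.
(C) reflexive: each world relates to itself.
(D) not euclidean: s R t and s R x but not t R x.
(E) serial: every world has an R-successor.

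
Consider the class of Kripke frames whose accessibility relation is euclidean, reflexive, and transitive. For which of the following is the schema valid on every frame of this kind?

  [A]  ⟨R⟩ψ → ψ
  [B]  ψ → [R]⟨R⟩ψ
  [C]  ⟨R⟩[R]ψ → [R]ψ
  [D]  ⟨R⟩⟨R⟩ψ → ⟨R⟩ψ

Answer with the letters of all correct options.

A relation that is euclidean, reflexive, and transitive is also serial and symmetric.
(A) ⟨R⟩ψ → ψ is the converse of T; it holds exactly when R ⊆ identity. Such an R need not be a subset of the identity — not valid.
(B) ψ → [R]⟨R⟩ψ (axiom B) characterises the symmetric frames. Every such R is symmetric — valid.
(C) ⟨R⟩[R]ψ → [R]ψ (the dual of axiom 5) characterises the euclidean frames. Every such R is euclidean — valid.
(D) ⟨R⟩⟨R⟩ψ → ⟨R⟩ψ (the dual of axiom 4) characterises the transitive frames. Every such R is transitive — valid.

B, C, D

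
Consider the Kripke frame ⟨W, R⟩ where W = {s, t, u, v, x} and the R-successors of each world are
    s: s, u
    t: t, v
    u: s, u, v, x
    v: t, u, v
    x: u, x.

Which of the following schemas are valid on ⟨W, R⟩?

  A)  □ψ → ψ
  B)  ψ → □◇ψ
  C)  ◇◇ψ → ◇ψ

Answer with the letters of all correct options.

R is reflexive: each world relates to itself.
R is symmetric: every R-edge is matched by its reverse.
R is not transitive: s R u and u R v but not s R v.
(A) axiom T: valid iff R is reflexive. R is reflexive — valid.
(B) ψ → □◇ψ is axiom B; it is valid on a frame exactly when R is symmetric. R is symmetric, so valid.
(C) ◇◇ψ → ◇ψ is the dual of axiom 4, which corresponds to transitivity. R is not transitive — not valid.

A, B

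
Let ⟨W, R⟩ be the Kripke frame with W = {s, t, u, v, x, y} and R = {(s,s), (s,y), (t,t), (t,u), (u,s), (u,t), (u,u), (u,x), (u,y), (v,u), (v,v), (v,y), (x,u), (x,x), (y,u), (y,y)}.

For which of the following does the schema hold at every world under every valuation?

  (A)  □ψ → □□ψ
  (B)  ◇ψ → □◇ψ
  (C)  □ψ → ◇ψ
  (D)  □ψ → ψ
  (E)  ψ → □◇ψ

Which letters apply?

C, D

R is reflexive: each world relates to itself.
R is not symmetric: s R y but not y R s.
R is not transitive: s R y and y R u but not s R u.
R is not euclidean: s R y and s R s but not y R s.
R is serial: every world has an R-successor.
(A) □ψ → □□ψ (axiom 4) characterises the transitive frames. R is not transitive — not valid.
(B) ◇ψ → □◇ψ (axiom 5) characterises the euclidean frames. R is not euclidean — not valid.
(C) □ψ → ◇ψ is axiom D; it is valid on a frame exactly when R is serial. R is serial, so valid.
(D) axiom T: valid iff R is reflexive. R is reflexive — valid.
(E) axiom B: valid iff R is symmetric. R is not symmetric — not valid.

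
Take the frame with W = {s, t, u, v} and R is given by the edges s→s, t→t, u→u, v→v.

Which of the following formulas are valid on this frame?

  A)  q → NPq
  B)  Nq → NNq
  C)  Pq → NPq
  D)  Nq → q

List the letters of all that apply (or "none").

A, B, C, D

R is reflexive: each world relates to itself.
R is symmetric: every R-edge is matched by its reverse.
R is transitive: R is closed under composition.
R is euclidean: any two R-successors of the same world are R-related.
(A) q → NPq is axiom B; it is valid on a frame exactly when R is symmetric. R is symmetric, so valid.
(B) axiom 4: valid iff R is transitive. R is transitive — valid.
(C) Pq → NPq is axiom 5; it is valid on a frame exactly when R is euclidean. R is euclidean, so valid.
(D) Nq → q (axiom T) characterises the reflexive frames. R is reflexive — valid.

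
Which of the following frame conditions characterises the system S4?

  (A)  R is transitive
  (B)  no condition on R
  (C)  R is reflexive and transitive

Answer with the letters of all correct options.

(A) this class determines K4, not S4.
(B) this class determines K, not S4.
(C) S4 is sound and complete for exactly this class.

C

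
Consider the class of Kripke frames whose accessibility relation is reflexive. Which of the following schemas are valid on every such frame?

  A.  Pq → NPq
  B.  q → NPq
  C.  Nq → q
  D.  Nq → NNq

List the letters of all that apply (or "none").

A reflexive relation is serial.
(A) Pq → NPq (axiom 5) characterises the euclidean frames. Such an R need not be euclidean — not valid.
(B) q → NPq is axiom B, which corresponds to symmetry. Such an R need not be symmetric — not valid.
(C) Nq → q is axiom T, which corresponds to reflexivity. Every such R is reflexive — valid.
(D) Nq → NNq is axiom 4, which corresponds to transitivity. Such an R need not be transitive — not valid.

C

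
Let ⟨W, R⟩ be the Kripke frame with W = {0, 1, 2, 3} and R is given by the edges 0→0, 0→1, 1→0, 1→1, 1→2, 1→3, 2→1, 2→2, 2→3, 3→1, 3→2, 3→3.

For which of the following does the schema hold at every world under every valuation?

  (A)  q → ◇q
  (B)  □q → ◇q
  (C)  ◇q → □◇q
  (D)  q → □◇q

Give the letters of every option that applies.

R is reflexive: each world relates to itself.
R is symmetric: every R-edge is matched by its reverse.
R is not euclidean: 1 R 0 and 1 R 2 but not 0 R 2.
R is serial: every world has an R-successor.
(A) the dual of axiom T: valid iff R is reflexive. R is reflexive — valid.
(B) axiom D: valid iff R is serial. R is serial — valid.
(C) ◇q → □◇q is axiom 5; it is valid on a frame exactly when R is euclidean. R is not euclidean, so not valid.
(D) axiom B: valid iff R is symmetric. R is symmetric — valid.

A, B, D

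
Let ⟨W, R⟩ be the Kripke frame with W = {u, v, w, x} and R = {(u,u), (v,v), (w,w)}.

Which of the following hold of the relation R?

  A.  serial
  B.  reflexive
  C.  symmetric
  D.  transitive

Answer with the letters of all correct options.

C, D

(A) not serial: x has no R-successor.
(B) not reflexive: not x R x.
(C) symmetric: every R-edge is matched by its reverse.
(D) transitive: R is closed under composition.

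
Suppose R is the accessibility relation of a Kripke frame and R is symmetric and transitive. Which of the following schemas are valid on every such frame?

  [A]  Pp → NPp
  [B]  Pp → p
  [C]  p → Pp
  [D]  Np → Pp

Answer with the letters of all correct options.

A symmetric transitive relation is euclidean (uRv and uRw give vRu by symmetry, then vRw by transitivity).
(A) Pp → NPp (axiom 5) characterises the euclidean frames. Every such R is euclidean — valid.
(B) Pp → p is the converse of T; it holds exactly when R ⊆ identity. Such an R need not be a subset of the identity — not valid.
(C) p → Pp is the dual of axiom T; it is valid on a frame exactly when R is reflexive. Such an R need not be reflexive, so not valid.
(D) Np → Pp is axiom D, which corresponds to seriality. Such an R need not be serial — not valid.

A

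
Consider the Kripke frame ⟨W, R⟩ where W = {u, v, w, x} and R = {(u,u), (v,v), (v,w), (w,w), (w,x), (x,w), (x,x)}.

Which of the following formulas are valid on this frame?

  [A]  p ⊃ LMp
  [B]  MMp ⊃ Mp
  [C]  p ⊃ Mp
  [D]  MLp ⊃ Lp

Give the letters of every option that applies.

R is reflexive: each world relates to itself.
R is not symmetric: v R w but not w R v.
R is not transitive: v R w and w R x but not v R x.
R is not euclidean: v R w and v R v but not w R v.
(A) p ⊃ LMp is axiom B; it is valid on a frame exactly when R is symmetric. R is not symmetric, so not valid.
(B) MMp ⊃ Mp is the dual of axiom 4, which corresponds to transitivity. R is not transitive — not valid.
(C) the dual of axiom T: valid iff R is reflexive. R is reflexive — valid.
(D) MLp ⊃ Lp (the dual of axiom 5) characterises the euclidean frames. R is not euclidean — not valid.

C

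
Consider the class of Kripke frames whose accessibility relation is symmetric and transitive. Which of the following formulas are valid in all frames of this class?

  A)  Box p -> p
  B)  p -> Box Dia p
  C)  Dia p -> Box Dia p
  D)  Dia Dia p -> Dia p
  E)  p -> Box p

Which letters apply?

B, C, D

A symmetric transitive relation is euclidean (uRv and uRw give vRu by symmetry, then vRw by transitivity).
(A) Box p -> p is axiom T; it is valid on a frame exactly when R is reflexive. Such an R need not be reflexive, so not valid.
(B) p -> Box Dia p is axiom B, which corresponds to symmetry. Every such R is symmetric — valid.
(C) Dia p -> Box Dia p is axiom 5; it is valid on a frame exactly when R is euclidean. Every such R is euclidean, so valid.
(D) Dia Dia p -> Dia p is the dual of axiom 4; it is valid on a frame exactly when R is transitive. Every such R is transitive, so valid.
(E) p -> Box p is valid only on frames where every R-edge is a self-loop. Such an R need not be a subset of the identity — not valid.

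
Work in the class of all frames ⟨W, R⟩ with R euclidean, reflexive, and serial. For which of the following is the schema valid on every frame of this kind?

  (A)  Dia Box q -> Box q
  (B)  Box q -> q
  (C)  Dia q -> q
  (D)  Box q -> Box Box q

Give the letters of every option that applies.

A, B, D

A relation that is euclidean, reflexive, and serial is also symmetric and transitive.
(A) Dia Box q -> Box q (the dual of axiom 5) characterises the euclidean frames. Every such R is euclidean — valid.
(B) axiom T: valid iff R is reflexive. Every such R is reflexive — valid.
(C) Dia q -> q is valid only on frames where every R-edge is a self-loop. Such an R need not be a subset of the identity — not valid.
(D) axiom 4: valid iff R is transitive. Every such R is transitive — valid.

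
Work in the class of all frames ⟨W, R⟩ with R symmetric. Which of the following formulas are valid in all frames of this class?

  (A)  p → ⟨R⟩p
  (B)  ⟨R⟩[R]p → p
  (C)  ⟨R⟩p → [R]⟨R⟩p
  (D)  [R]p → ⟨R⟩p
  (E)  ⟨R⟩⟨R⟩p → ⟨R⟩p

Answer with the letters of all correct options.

(A) p → ⟨R⟩p (the dual of axiom T) characterises the reflexive frames. Such an R need not be reflexive — not valid.
(B) ⟨R⟩[R]p → p is the dual of axiom B; it is valid on a frame exactly when R is symmetric. Every such R is symmetric, so valid.
(C) ⟨R⟩p → [R]⟨R⟩p (axiom 5) characterises the euclidean frames. Such an R need not be euclidean — not valid.
(D) [R]p → ⟨R⟩p (axiom D) characterises the serial frames. Such an R need not be serial — not valid.
(E) ⟨R⟩⟨R⟩p → ⟨R⟩p (the dual of axiom 4) characterises the transitive frames. Such an R need not be transitive — not valid.

B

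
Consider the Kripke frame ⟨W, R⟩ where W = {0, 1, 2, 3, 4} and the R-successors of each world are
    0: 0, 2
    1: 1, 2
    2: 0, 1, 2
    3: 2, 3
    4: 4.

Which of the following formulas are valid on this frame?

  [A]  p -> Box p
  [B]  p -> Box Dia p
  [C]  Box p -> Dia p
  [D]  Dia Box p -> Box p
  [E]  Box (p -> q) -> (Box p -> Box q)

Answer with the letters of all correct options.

C, E

R is not symmetric: 3 R 2 but not 2 R 3.
R is not euclidean: 2 R 0 and 2 R 1 but not 0 R 1.
R is serial: every world has an R-successor.
R is not a subset of the identity: 0 R 2 with 0 ≠ 2.
(A) p -> Box p (equivalent to ◇p→p) corresponds to R being a subset of the identity. Here R ⊄ identity, so not valid.
(B) axiom B: valid iff R is symmetric. R is not symmetric — not valid.
(C) axiom D: valid iff R is serial. R is serial — valid.
(D) the dual of axiom 5: valid iff R is euclidean. R is not euclidean — not valid.
(E) this is just K, valid on every normal frame.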